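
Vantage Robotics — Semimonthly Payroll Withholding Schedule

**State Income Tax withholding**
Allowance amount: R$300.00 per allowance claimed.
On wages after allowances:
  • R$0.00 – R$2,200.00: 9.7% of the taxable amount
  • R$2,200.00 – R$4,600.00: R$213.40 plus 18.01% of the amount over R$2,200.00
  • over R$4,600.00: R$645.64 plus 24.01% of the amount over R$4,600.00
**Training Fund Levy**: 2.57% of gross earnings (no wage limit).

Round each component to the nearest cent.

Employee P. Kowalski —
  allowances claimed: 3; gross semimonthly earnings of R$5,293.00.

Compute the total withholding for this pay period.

State Income Tax: taxable = R$5,293.00 − 3×R$300.00 = R$4,393.00
  R$213.40 + 18.01% × (R$4,393.00 − R$2,200.00) = R$213.40 + 18.01% × R$2,193.00 = R$608.36
Training Fund Levy: 2.57% × R$5,293.00 = R$136.03
Total: R$608.36 + R$136.03 = R$744.39

R$744.39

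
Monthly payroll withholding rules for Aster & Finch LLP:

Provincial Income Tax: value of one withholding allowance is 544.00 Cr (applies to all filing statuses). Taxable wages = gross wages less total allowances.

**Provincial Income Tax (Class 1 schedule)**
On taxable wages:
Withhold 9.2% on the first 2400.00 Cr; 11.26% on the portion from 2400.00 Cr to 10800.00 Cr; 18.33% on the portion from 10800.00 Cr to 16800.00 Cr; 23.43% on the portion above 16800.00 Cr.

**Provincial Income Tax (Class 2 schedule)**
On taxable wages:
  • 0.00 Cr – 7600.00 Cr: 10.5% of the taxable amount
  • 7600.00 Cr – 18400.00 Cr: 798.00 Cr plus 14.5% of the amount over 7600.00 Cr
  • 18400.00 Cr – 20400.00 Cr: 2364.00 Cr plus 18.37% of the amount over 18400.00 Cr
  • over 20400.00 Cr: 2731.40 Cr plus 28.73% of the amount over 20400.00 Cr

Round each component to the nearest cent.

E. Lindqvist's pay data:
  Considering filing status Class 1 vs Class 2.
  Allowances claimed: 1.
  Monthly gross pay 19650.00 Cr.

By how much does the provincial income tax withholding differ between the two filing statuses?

Provincial Income Tax (Class 1): taxable = 19650.00 Cr − 1×544.00 Cr = 19106.00 Cr
  2266.44 Cr + 23.43% × (19106.00 Cr − 16800.00 Cr) = 2266.44 Cr + 23.43% × 2306.00 Cr = 2806.74 Cr
Provincial Income Tax (Class 2): taxable = 19650.00 Cr − 1×544.00 Cr = 19106.00 Cr
  2364.00 Cr + 18.37% × (19106.00 Cr − 18400.00 Cr) = 2364.00 Cr + 18.37% × 706.00 Cr = 2493.69 Cr
Difference: |2806.74 Cr − 2493.69 Cr| = 313.05 Cr (higher under Class 1)

313.05 Cr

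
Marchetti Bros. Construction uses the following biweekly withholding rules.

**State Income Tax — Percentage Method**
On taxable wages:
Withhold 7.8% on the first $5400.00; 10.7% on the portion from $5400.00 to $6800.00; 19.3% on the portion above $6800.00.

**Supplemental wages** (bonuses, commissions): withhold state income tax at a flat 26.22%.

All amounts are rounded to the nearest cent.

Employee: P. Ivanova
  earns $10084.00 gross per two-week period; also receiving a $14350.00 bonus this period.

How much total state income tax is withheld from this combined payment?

State Income Tax: taxable = $10084.00
  $571.00 + 19.3% × ($10084.00 − $6800.00) = $571.00 + 19.3% × $3284.00 = $1204.81
Supplemental (26.22% flat on bonus): 26.22% × $14350.00 = $3762.57
Total state income tax: $1204.81 + $3762.57 = $4967.38

$4967.38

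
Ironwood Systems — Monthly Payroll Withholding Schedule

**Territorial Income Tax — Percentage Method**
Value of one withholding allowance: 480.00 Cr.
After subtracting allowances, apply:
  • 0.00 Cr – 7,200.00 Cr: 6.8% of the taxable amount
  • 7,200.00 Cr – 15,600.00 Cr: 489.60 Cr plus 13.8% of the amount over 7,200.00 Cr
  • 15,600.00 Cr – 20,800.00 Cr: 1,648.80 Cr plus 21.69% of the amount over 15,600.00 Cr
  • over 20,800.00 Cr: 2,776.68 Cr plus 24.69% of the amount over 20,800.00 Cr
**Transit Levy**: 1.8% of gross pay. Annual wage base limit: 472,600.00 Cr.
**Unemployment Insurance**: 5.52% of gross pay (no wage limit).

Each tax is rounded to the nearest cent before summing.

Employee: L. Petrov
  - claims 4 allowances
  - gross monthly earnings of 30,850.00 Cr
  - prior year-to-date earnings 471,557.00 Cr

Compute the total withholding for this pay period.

6,505.67 Cr

Territorial Income Tax: taxable = 30,850.00 Cr − 4×480.00 Cr = 28,930.00 Cr
  2,776.68 Cr + 24.69% × (28,930.00 Cr − 20,800.00 Cr) = 2,776.68 Cr + 24.69% × 8,130.00 Cr = 4,783.98 Cr
Transit Levy: cap 472,600.00 Cr − YTD 471,557.00 Cr = 1,043.00 Cr subject; 1.8% × 1,043.00 Cr = 18.77 Cr
Unemployment Insurance: 5.52% × 30,850.00 Cr = 1,702.92 Cr
Total: 4,783.98 Cr + 18.77 Cr + 1,702.92 Cr = 6,505.67 Cr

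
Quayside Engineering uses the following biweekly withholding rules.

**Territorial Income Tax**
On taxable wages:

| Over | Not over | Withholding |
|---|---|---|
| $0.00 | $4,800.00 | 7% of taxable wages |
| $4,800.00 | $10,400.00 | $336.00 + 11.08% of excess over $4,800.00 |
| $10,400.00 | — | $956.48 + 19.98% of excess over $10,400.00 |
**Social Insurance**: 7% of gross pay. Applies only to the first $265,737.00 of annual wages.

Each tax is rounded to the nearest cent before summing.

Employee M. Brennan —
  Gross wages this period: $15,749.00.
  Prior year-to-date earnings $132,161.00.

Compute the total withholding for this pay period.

$3,127.64

Territorial Income Tax: taxable = $15,749.00
  $956.48 + 19.98% × ($15,749.00 − $10,400.00) = $956.48 + 19.98% × $5,349.00 = $2,025.21
Social Insurance: 7% × $15,749.00 = $1,102.43
Total: $2,025.21 + $1,102.43 = $3,127.64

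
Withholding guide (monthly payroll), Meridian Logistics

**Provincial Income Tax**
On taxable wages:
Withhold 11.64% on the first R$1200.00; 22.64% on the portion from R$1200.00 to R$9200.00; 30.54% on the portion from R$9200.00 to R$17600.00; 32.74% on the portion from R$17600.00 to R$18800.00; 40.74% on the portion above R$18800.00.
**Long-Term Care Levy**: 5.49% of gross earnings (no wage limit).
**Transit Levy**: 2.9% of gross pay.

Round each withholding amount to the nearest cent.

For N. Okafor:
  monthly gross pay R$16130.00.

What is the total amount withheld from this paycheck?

Provincial Income Tax: taxable = R$16130.00
  R$1950.88 + 30.54% × (R$16130.00 − R$9200.00) = R$1950.88 + 30.54% × R$6930.00 = R$4067.30
Long-Term Care Levy: 5.49% × R$16130.00 = R$885.54
Transit Levy: 2.9% × R$16130.00 = R$467.77
Total: R$4067.30 + R$885.54 + R$467.77 = R$5420.61

R$5420.61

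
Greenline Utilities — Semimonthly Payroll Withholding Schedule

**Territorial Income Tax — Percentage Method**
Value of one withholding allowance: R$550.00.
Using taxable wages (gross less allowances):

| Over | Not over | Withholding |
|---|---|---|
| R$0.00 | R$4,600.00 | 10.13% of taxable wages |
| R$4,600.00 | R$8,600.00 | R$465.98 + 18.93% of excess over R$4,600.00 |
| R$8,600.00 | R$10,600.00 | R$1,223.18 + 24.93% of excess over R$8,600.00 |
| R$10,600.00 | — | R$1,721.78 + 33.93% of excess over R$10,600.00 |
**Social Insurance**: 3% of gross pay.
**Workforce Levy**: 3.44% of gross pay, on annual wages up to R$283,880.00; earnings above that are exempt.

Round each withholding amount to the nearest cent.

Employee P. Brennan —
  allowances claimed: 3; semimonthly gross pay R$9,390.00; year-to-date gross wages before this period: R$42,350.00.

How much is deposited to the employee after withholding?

Territorial Income Tax: taxable = R$9,390.00 − 3×R$550.00 = R$7,740.00
  R$465.98 + 18.93% × (R$7,740.00 − R$4,600.00) = R$465.98 + 18.93% × R$3,140.00 = R$1,060.38
Social Insurance: 3% × R$9,390.00 = R$281.70
Workforce Levy: 3.44% × R$9,390.00 = R$323.02
Total withheld: R$1,060.38 + R$281.70 + R$323.02 = R$1,665.10
Net pay: R$9,390.00 − R$1,665.10 = R$7,724.90

R$7,724.90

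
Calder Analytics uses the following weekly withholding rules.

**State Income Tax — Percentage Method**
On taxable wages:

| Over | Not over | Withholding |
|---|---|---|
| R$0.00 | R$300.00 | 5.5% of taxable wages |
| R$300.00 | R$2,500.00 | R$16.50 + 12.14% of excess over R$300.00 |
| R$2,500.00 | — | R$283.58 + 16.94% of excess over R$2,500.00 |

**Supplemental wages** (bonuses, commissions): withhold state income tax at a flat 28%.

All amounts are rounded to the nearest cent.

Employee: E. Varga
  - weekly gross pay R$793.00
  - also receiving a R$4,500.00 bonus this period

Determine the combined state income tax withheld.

R$1,336.35

State Income Tax: taxable = R$793.00
  R$16.50 + 12.14% × (R$793.00 − R$300.00) = R$16.50 + 12.14% × R$493.00 = R$76.35
Supplemental (28% flat on bonus): 28% × R$4,500.00 = R$1,260.00
Total state income tax: R$76.35 + R$1,260.00 = R$1,336.35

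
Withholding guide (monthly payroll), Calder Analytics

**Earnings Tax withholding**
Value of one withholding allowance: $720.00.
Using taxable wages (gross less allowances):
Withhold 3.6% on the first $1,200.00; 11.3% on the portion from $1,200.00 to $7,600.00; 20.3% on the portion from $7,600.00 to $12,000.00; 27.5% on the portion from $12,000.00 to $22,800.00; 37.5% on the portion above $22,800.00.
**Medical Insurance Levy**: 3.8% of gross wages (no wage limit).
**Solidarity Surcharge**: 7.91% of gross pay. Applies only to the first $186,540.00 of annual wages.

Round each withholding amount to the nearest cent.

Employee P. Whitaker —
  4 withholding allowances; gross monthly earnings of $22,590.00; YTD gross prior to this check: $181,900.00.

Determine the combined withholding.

$5,005.29

Earnings Tax: taxable = $22,590.00 − 4×$720.00 = $19,710.00
  $1,659.60 + 27.5% × ($19,710.00 − $12,000.00) = $1,659.60 + 27.5% × $7,710.00 = $3,779.85
Medical Insurance Levy: 3.8% × $22,590.00 = $858.42
Solidarity Surcharge: cap $186,540.00 − YTD $181,900.00 = $4,640.00 subject; 7.91% × $4,640.00 = $367.02
Total: $3,779.85 + $858.42 + $367.02 = $5,005.29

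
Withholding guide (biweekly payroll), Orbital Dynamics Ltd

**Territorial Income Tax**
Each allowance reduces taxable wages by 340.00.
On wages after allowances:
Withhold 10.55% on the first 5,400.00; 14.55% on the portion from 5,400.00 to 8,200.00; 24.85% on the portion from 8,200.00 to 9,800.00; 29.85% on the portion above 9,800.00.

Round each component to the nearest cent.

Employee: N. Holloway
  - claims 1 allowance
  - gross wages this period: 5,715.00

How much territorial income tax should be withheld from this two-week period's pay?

567.06

Territorial Income Tax: taxable = 5,715.00 − 1×340.00 = 5,375.00
  10.55% × 5,375.00 = 567.06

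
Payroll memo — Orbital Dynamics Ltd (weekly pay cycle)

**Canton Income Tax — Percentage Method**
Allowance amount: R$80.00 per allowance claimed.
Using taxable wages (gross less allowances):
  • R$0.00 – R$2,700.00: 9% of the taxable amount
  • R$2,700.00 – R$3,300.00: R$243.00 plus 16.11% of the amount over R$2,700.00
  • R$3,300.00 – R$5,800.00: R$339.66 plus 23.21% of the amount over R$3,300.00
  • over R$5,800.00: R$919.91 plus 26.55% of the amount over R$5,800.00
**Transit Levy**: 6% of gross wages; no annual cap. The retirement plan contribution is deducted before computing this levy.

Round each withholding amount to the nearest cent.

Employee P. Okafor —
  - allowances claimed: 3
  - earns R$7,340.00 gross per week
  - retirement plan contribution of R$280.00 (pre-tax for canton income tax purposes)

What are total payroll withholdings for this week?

R$1,614.32

Canton Income Tax: taxable = R$7,340.00 − R$280.00 − 3×R$80.00 = R$6,820.00
  R$919.91 + 26.55% × (R$6,820.00 − R$5,800.00) = R$919.91 + 26.55% × R$1,020.00 = R$1,190.72
Transit Levy: 6% × R$7,060.00 = R$423.60
Total: R$1,190.72 + R$423.60 = R$1,614.32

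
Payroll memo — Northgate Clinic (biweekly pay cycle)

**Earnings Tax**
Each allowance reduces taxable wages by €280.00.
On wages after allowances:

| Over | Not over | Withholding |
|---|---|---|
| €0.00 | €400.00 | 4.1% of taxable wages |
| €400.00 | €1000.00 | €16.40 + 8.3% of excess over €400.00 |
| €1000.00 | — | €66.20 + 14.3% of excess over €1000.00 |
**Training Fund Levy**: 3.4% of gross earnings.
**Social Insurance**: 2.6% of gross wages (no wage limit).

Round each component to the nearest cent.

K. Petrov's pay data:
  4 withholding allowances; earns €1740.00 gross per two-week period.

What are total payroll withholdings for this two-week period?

€139.06

Earnings Tax: taxable = €1740.00 − 4×€280.00 = €620.00
  €16.40 + 8.3% × (€620.00 − €400.00) = €16.40 + 8.3% × €220.00 = €34.66
Training Fund Levy: 3.4% × €1740.00 = €59.16
Social Insurance: 2.6% × €1740.00 = €45.24
Total: €34.66 + €59.16 + €45.24 = €139.06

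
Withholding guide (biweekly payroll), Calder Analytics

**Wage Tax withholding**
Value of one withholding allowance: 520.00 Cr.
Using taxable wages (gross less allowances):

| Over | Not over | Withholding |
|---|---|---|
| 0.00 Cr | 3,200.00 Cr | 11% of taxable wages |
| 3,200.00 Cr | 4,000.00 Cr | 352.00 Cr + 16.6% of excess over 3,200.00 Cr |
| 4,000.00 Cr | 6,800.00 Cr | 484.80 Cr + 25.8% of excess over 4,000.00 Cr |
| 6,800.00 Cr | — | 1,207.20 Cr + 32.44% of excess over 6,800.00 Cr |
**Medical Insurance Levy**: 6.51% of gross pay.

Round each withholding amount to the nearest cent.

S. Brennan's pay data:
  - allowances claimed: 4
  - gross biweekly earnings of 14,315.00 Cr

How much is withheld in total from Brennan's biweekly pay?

3,902.22 Cr

Wage Tax: taxable = 14,315.00 Cr − 4×520.00 Cr = 12,235.00 Cr
  1,207.20 Cr + 32.44% × (12,235.00 Cr − 6,800.00 Cr) = 1,207.20 Cr + 32.44% × 5,435.00 Cr = 2,970.31 Cr
Medical Insurance Levy: 6.51% × 14,315.00 Cr = 931.91 Cr
Total: 2,970.31 Cr + 931.91 Cr = 3,902.22 Cr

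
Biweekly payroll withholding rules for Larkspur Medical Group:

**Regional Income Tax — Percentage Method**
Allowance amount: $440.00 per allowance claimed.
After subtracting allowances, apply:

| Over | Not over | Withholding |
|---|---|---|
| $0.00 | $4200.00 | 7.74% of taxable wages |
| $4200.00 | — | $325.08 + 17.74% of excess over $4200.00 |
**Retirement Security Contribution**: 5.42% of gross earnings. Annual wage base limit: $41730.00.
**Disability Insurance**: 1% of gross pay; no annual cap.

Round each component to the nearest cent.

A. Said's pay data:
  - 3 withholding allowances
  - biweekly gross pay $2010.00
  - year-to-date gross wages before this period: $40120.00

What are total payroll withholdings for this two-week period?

$160.77

Regional Income Tax: taxable = $2010.00 − 3×$440.00 = $690.00
  7.74% × $690.00 = $53.41
Retirement Security Contribution: cap $41730.00 − YTD $40120.00 = $1610.00 subject; 5.42% × $1610.00 = $87.26
Disability Insurance: 1% × $2010.00 = $20.10
Total: $53.41 + $87.26 + $20.10 = $160.77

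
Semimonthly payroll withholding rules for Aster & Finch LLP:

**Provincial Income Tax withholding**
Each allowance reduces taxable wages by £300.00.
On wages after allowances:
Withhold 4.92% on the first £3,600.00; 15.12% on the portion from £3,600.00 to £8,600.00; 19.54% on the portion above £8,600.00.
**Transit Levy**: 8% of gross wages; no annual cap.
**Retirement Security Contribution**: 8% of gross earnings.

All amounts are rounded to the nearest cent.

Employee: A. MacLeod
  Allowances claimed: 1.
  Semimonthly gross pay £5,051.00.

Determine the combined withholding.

£1,159.31

Provincial Income Tax: taxable = £5,051.00 − 1×£300.00 = £4,751.00
  £177.12 + 15.12% × (£4,751.00 − £3,600.00) = £177.12 + 15.12% × £1,151.00 = £351.15
Transit Levy: 8% × £5,051.00 = £404.08
Retirement Security Contribution: 8% × £5,051.00 = £404.08
Total: £351.15 + £404.08 + £404.08 = £1,159.31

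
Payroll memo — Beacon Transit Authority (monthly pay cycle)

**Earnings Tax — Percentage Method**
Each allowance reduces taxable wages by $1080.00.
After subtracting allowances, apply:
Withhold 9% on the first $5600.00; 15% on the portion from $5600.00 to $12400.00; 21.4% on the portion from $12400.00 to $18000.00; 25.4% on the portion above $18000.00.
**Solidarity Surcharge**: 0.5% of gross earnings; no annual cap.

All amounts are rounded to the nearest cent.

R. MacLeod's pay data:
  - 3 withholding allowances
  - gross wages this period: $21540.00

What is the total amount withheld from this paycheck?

Earnings Tax: taxable = $21540.00 − 3×$1080.00 = $18300.00
  $2722.40 + 25.4% × ($18300.00 − $18000.00) = $2722.40 + 25.4% × $300.00 = $2798.60
Solidarity Surcharge: 0.5% × $21540.00 = $107.70
Total: $2798.60 + $107.70 = $2906.30

$2906.30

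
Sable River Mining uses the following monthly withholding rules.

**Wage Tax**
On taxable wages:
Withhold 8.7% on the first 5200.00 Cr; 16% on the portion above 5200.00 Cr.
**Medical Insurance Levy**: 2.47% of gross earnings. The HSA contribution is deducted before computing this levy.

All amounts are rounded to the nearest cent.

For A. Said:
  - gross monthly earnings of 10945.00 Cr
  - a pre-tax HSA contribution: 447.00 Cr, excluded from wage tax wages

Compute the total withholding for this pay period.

Wage Tax: taxable = 10945.00 Cr − 447.00 Cr = 10498.00 Cr
  452.40 Cr + 16% × (10498.00 Cr − 5200.00 Cr) = 452.40 Cr + 16% × 5298.00 Cr = 1300.08 Cr
Medical Insurance Levy: 2.47% × 10498.00 Cr = 259.30 Cr
Total: 1300.08 Cr + 259.30 Cr = 1559.38 Cr

1559.38 Cr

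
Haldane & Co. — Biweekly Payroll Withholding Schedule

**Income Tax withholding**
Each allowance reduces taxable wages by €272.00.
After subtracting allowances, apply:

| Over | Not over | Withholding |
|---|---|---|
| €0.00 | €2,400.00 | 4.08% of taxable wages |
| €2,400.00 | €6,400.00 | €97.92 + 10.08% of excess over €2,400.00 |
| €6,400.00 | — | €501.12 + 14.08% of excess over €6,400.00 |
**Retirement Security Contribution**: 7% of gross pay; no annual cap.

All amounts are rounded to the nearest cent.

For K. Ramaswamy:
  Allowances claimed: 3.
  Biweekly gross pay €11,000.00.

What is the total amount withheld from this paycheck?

€1,803.91

Income Tax: taxable = €11,000.00 − 3×€272.00 = €10,184.00
  €501.12 + 14.08% × (€10,184.00 − €6,400.00) = €501.12 + 14.08% × €3,784.00 = €1,033.91
Retirement Security Contribution: 7% × €11,000.00 = €770.00
Total: €1,033.91 + €770.00 = €1,803.91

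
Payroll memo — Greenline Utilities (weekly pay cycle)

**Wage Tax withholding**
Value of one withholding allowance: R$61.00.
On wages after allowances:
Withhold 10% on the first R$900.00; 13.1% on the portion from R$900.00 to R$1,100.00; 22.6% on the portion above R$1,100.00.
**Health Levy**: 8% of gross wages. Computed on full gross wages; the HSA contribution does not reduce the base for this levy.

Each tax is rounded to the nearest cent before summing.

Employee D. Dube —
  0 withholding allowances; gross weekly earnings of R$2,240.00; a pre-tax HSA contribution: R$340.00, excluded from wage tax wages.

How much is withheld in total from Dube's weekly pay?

Wage Tax: taxable = R$2,240.00 − R$340.00 = R$1,900.00
  R$116.20 + 22.6% × (R$1,900.00 − R$1,100.00) = R$116.20 + 22.6% × R$800.00 = R$297.00
Health Levy: 8% × R$2,240.00 = R$179.20
Total: R$297.00 + R$179.20 = R$476.20

R$476.20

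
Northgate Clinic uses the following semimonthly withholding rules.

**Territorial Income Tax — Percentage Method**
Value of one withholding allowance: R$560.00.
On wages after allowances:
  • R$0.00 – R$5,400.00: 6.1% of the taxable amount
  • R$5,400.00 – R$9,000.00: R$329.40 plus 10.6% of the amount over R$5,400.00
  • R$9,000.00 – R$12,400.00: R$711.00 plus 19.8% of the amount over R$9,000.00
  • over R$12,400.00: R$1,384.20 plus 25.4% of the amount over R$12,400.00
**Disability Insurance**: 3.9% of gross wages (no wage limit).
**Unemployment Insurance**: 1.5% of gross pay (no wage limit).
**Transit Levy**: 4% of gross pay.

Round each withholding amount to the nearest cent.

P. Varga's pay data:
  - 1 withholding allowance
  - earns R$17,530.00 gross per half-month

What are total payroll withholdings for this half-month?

R$4,192.80

Territorial Income Tax: taxable = R$17,530.00 − 1×R$560.00 = R$16,970.00
  R$1,384.20 + 25.4% × (R$16,970.00 − R$12,400.00) = R$1,384.20 + 25.4% × R$4,570.00 = R$2,544.98
Disability Insurance: 3.9% × R$17,530.00 = R$683.67
Unemployment Insurance: 1.5% × R$17,530.00 = R$262.95
Transit Levy: 4% × R$17,530.00 = R$701.20
Total: R$2,544.98 + R$683.67 + R$262.95 + R$701.20 = R$4,192.80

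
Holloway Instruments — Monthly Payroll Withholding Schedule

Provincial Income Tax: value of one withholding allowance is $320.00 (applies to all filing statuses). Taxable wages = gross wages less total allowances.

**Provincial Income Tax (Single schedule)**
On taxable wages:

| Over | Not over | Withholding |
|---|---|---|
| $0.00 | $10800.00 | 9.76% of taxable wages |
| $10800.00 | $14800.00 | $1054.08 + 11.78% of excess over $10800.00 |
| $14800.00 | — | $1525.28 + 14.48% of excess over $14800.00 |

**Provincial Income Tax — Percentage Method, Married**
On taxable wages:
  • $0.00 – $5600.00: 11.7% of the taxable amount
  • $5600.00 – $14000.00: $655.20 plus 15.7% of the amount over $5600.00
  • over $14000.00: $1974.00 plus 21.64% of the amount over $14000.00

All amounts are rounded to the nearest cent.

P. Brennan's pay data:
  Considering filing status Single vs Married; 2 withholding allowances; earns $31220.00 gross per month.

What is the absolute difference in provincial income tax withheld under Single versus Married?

$1751.69

Provincial Income Tax (Single): taxable = $31220.00 − 2×$320.00 = $30580.00
  $1525.28 + 14.48% × ($30580.00 − $14800.00) = $1525.28 + 14.48% × $15780.00 = $3810.22
Provincial Income Tax (Married): taxable = $31220.00 − 2×$320.00 = $30580.00
  $1974.00 + 21.64% × ($30580.00 − $14000.00) = $1974.00 + 21.64% × $16580.00 = $5561.91
Difference: |$3810.22 − $5561.91| = $1751.69 (higher under Married)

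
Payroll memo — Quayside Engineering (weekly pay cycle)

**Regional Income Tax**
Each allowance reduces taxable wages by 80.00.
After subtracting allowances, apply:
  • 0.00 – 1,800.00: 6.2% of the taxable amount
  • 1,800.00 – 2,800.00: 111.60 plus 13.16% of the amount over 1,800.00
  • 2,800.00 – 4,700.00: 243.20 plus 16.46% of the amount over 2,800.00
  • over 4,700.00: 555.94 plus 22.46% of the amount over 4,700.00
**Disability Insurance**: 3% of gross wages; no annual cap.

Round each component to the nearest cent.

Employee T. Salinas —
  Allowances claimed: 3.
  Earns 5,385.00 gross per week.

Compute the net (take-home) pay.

4,567.56

Regional Income Tax: taxable = 5,385.00 − 3×80.00 = 5,145.00
  555.94 + 22.46% × (5,145.00 − 4,700.00) = 555.94 + 22.46% × 445.00 = 655.89
Disability Insurance: 3% × 5,385.00 = 161.55
Total withheld: 655.89 + 161.55 = 817.44
Net pay: 5,385.00 − 817.44 = 4,567.56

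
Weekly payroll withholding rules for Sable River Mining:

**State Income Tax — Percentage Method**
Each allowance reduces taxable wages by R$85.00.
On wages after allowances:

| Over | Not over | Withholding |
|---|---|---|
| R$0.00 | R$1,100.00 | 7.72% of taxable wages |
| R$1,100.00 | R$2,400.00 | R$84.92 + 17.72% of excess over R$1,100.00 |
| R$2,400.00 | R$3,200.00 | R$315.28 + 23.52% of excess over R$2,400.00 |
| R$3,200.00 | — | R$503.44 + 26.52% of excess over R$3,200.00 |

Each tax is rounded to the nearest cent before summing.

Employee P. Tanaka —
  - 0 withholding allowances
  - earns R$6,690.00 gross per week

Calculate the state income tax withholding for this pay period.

State Income Tax: taxable = R$6,690.00
  R$503.44 + 26.52% × (R$6,690.00 − R$3,200.00) = R$503.44 + 26.52% × R$3,490.00 = R$1,428.99

R$1,428.99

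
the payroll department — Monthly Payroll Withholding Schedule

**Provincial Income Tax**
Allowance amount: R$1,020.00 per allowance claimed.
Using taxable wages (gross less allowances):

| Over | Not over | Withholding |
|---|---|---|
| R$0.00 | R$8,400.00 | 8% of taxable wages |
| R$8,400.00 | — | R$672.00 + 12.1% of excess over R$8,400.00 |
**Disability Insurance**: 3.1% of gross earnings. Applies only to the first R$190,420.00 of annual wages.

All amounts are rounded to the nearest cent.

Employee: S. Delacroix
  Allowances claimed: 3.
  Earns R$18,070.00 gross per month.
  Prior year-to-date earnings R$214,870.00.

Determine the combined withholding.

R$1,471.81

Provincial Income Tax: taxable = R$18,070.00 − 3×R$1,020.00 = R$15,010.00
  R$672.00 + 12.1% × (R$15,010.00 − R$8,400.00) = R$672.00 + 12.1% × R$6,610.00 = R$1,471.81
Disability Insurance: YTD R$214,870.00 ≥ cap R$190,420.00 → R$0.00
Total: R$1,471.81 + R$0.00 = R$1,471.81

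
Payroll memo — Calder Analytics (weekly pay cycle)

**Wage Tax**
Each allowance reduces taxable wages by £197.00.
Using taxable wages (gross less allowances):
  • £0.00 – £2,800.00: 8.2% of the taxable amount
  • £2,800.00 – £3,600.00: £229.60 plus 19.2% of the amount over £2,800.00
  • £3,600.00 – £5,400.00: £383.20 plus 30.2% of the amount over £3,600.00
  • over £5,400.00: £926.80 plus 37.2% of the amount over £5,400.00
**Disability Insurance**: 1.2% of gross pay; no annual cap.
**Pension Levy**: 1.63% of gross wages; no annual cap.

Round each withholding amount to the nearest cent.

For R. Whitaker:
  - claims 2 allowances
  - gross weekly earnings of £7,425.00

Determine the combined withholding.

Wage Tax: taxable = £7,425.00 − 2×£197.00 = £7,031.00
  £926.80 + 37.2% × (£7,031.00 − £5,400.00) = £926.80 + 37.2% × £1,631.00 = £1,533.53
Disability Insurance: 1.2% × £7,425.00 = £89.10
Pension Levy: 1.63% × £7,425.00 = £121.03
Total: £1,533.53 + £89.10 + £121.03 = £1,743.66

£1,743.66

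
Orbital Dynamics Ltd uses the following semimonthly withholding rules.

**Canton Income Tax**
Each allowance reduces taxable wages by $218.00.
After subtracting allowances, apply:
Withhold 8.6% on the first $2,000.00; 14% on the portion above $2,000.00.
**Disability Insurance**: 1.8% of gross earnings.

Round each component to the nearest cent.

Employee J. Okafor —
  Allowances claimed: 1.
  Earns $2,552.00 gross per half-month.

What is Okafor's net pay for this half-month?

$2,287.30

Canton Income Tax: taxable = $2,552.00 − 1×$218.00 = $2,334.00
  $172.00 + 14% × ($2,334.00 − $2,000.00) = $172.00 + 14% × $334.00 = $218.76
Disability Insurance: 1.8% × $2,552.00 = $45.94
Total withheld: $218.76 + $45.94 = $264.70
Net pay: $2,552.00 − $264.70 = $2,287.30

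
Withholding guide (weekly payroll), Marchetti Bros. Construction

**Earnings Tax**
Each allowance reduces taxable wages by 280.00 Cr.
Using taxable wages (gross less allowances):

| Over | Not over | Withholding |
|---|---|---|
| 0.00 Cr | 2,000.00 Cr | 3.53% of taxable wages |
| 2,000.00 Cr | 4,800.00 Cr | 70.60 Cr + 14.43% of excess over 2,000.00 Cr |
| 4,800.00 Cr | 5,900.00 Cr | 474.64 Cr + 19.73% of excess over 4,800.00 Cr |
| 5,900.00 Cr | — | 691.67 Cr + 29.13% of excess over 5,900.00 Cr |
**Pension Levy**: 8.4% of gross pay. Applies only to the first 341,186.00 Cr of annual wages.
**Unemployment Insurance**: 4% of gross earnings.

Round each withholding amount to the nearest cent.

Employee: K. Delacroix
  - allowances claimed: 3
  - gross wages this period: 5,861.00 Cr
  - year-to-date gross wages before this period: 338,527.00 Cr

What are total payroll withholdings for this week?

Earnings Tax: taxable = 5,861.00 Cr − 3×280.00 Cr = 5,021.00 Cr
  474.64 Cr + 19.73% × (5,021.00 Cr − 4,800.00 Cr) = 474.64 Cr + 19.73% × 221.00 Cr = 518.24 Cr
Pension Levy: cap 341,186.00 Cr − YTD 338,527.00 Cr = 2,659.00 Cr subject; 8.4% × 2,659.00 Cr = 223.36 Cr
Unemployment Insurance: 4% × 5,861.00 Cr = 234.44 Cr
Total: 518.24 Cr + 223.36 Cr + 234.44 Cr = 976.04 Cr

976.04 Cr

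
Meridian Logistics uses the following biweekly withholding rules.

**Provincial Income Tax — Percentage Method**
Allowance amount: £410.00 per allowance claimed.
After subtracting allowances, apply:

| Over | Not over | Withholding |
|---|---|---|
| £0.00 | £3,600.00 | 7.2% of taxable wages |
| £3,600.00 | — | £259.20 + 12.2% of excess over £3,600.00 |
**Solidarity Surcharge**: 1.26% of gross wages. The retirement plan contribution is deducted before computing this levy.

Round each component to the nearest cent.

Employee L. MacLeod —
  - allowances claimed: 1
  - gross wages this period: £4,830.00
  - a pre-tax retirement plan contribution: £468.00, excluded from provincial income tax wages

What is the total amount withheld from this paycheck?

£357.10

Provincial Income Tax: taxable = £4,830.00 − £468.00 − 1×£410.00 = £3,952.00
  £259.20 + 12.2% × (£3,952.00 − £3,600.00) = £259.20 + 12.2% × £352.00 = £302.14
Solidarity Surcharge: 1.26% × £4,362.00 = £54.96
Total: £302.14 + £54.96 = £357.10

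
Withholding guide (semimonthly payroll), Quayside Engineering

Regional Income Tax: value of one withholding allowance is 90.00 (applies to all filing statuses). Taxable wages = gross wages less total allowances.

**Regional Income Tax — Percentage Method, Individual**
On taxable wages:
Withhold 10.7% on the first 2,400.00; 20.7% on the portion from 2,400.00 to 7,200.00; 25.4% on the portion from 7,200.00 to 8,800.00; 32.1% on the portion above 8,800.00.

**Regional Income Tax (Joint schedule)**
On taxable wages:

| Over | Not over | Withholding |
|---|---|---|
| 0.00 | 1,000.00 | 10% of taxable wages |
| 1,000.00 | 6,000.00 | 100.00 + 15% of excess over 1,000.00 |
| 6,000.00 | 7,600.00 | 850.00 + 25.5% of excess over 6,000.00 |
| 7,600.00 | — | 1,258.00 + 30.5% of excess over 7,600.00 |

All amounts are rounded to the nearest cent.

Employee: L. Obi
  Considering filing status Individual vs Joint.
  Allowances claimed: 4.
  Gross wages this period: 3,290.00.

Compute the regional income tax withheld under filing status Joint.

389.50

Regional Income Tax (Joint): taxable = 3,290.00 − 4×90.00 = 2,930.00
  100.00 + 15% × (2,930.00 − 1,000.00) = 100.00 + 15% × 1,930.00 = 389.50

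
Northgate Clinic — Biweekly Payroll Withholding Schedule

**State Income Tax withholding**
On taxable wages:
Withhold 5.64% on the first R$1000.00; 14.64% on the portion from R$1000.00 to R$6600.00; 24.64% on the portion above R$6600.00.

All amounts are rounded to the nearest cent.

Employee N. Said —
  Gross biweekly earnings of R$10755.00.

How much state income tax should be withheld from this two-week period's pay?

R$1900.03

State Income Tax: taxable = R$10755.00
  R$876.24 + 24.64% × (R$10755.00 − R$6600.00) = R$876.24 + 24.64% × R$4155.00 = R$1900.03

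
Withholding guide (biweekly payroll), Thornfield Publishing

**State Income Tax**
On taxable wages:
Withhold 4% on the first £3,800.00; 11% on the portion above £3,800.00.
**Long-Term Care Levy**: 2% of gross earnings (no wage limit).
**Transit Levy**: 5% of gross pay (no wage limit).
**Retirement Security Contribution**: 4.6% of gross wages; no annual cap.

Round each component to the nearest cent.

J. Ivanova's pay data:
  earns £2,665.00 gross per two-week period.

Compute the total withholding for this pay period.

£415.74

State Income Tax: taxable = £2,665.00
  4% × £2,665.00 = £106.60
Long-Term Care Levy: 2% × £2,665.00 = £53.30
Transit Levy: 5% × £2,665.00 = £133.25
Retirement Security Contribution: 4.6% × £2,665.00 = £122.59
Total: £106.60 + £53.30 + £133.25 + £122.59 = £415.74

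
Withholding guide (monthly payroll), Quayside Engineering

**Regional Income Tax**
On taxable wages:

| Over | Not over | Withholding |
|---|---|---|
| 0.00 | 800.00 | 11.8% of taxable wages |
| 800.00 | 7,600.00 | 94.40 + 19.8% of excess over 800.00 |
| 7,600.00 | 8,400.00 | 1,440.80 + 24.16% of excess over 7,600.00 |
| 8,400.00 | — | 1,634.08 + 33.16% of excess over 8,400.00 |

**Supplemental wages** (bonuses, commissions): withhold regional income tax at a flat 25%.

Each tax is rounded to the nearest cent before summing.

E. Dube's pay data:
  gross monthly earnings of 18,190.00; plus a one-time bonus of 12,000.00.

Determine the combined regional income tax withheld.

Regional Income Tax: taxable = 18,190.00
  1,634.08 + 33.16% × (18,190.00 − 8,400.00) = 1,634.08 + 33.16% × 9,790.00 = 4,880.44
Supplemental (25% flat on bonus): 25% × 12,000.00 = 3,000.00
Total regional income tax: 4,880.44 + 3,000.00 = 7,880.44

7,880.44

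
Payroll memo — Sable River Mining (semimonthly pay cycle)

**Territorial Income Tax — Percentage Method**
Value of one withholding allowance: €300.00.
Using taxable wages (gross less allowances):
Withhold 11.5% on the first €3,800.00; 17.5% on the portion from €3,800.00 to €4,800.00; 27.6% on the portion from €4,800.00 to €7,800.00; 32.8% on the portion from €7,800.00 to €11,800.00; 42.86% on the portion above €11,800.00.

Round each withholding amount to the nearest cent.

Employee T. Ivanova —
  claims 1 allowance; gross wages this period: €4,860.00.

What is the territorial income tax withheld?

€570.00

Territorial Income Tax: taxable = €4,860.00 − 1×€300.00 = €4,560.00
  €437.00 + 17.5% × (€4,560.00 − €3,800.00) = €437.00 + 17.5% × €760.00 = €570.00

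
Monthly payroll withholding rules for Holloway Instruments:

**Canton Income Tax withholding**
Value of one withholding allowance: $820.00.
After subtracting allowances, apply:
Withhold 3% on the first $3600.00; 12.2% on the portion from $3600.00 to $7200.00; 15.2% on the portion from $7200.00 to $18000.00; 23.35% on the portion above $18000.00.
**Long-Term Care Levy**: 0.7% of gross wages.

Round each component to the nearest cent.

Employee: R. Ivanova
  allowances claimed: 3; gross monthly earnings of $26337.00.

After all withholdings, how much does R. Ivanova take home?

$22591.56

Canton Income Tax: taxable = $26337.00 − 3×$820.00 = $23877.00
  $2188.80 + 23.35% × ($23877.00 − $18000.00) = $2188.80 + 23.35% × $5877.00 = $3561.08
Long-Term Care Levy: 0.7% × $26337.00 = $184.36
Total withheld: $3561.08 + $184.36 = $3745.44
Net pay: $26337.00 − $3745.44 = $22591.56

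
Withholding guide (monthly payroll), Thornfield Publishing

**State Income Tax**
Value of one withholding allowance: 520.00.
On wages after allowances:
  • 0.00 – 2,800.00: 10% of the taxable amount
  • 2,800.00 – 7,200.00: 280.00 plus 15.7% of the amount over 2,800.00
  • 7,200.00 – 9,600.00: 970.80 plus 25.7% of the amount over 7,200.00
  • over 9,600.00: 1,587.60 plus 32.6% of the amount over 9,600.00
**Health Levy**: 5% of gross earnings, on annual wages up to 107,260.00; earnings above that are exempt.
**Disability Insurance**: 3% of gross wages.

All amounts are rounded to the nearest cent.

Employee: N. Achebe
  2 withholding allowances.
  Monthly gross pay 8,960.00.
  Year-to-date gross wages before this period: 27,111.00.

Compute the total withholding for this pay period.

1,872.64

State Income Tax: taxable = 8,960.00 − 2×520.00 = 7,920.00
  970.80 + 25.7% × (7,920.00 − 7,200.00) = 970.80 + 25.7% × 720.00 = 1,155.84
Health Levy: 5% × 8,960.00 = 448.00
Disability Insurance: 3% × 8,960.00 = 268.80
Total: 1,155.84 + 448.00 + 268.80 = 1,872.64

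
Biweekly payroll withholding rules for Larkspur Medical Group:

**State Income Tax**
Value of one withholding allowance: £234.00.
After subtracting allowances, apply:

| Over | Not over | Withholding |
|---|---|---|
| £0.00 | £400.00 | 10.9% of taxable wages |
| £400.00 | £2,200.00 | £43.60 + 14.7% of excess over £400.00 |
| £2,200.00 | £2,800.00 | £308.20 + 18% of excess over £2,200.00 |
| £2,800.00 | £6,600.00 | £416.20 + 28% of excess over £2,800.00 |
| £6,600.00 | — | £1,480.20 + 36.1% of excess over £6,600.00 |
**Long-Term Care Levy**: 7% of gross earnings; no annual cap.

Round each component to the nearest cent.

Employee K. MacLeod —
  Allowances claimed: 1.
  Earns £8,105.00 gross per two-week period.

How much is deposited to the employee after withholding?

£5,598.62

State Income Tax: taxable = £8,105.00 − 1×£234.00 = £7,871.00
  £1,480.20 + 36.1% × (£7,871.00 − £6,600.00) = £1,480.20 + 36.1% × £1,271.00 = £1,939.03
Long-Term Care Levy: 7% × £8,105.00 = £567.35
Total withheld: £1,939.03 + £567.35 = £2,506.38
Net pay: £8,105.00 − £2,506.38 = £5,598.62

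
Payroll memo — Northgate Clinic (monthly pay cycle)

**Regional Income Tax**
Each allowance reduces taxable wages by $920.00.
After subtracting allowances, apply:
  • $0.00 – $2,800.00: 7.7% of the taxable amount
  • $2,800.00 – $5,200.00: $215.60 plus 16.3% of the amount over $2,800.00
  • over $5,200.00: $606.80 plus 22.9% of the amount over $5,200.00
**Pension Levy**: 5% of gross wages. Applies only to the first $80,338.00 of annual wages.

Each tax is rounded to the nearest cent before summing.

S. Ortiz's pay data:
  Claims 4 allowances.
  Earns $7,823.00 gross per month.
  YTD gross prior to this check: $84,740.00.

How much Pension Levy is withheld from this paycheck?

Pension Levy: YTD $84,740.00 ≥ cap $80,338.00 → $0.00

$0.00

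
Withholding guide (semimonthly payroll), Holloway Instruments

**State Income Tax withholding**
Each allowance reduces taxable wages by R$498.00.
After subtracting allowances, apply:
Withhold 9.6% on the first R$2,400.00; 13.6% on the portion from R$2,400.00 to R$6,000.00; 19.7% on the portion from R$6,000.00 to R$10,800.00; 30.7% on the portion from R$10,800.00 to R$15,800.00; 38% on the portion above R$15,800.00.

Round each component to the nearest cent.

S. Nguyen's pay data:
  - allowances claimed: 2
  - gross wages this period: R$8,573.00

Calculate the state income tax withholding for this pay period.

R$1,030.67

State Income Tax: taxable = R$8,573.00 − 2×R$498.00 = R$7,577.00
  R$720.00 + 19.7% × (R$7,577.00 − R$6,000.00) = R$720.00 + 19.7% × R$1,577.00 = R$1,030.67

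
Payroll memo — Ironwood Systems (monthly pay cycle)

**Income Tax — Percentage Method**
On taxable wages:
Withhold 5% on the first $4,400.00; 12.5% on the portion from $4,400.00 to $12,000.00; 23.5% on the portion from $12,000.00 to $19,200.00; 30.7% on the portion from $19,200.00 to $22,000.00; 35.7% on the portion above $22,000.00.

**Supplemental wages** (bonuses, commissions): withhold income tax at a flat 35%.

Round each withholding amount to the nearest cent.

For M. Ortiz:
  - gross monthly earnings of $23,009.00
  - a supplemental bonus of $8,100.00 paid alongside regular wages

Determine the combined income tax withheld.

$6,916.81

Income Tax: taxable = $23,009.00
  $3,721.60 + 35.7% × ($23,009.00 − $22,000.00) = $3,721.60 + 35.7% × $1,009.00 = $4,081.81
Supplemental (35% flat on bonus): 35% × $8,100.00 = $2,835.00
Total income tax: $4,081.81 + $2,835.00 = $6,916.81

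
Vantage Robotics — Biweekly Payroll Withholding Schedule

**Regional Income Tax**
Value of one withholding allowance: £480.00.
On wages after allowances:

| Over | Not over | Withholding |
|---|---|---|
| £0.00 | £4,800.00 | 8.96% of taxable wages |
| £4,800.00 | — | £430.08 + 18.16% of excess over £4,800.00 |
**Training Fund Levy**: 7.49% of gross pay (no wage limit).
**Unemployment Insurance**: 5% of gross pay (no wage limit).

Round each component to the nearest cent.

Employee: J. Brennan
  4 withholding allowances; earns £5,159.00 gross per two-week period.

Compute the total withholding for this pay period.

Regional Income Tax: taxable = £5,159.00 − 4×£480.00 = £3,239.00
  8.96% × £3,239.00 = £290.21
Training Fund Levy: 7.49% × £5,159.00 = £386.41
Unemployment Insurance: 5% × £5,159.00 = £257.95
Total: £290.21 + £386.41 + £257.95 = £934.57

£934.57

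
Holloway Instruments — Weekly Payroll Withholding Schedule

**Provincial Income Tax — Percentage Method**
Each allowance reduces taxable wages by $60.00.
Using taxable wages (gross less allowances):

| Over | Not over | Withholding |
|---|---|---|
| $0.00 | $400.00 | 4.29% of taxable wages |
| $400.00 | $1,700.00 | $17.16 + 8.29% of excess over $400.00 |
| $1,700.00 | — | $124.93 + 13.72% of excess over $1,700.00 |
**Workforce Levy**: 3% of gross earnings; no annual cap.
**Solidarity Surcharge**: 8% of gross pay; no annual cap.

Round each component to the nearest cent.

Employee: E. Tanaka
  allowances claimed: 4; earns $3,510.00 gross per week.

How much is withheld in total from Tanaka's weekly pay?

Provincial Income Tax: taxable = $3,510.00 − 4×$60.00 = $3,270.00
  $124.93 + 13.72% × ($3,270.00 − $1,700.00) = $124.93 + 13.72% × $1,570.00 = $340.33
Workforce Levy: 3% × $3,510.00 = $105.30
Solidarity Surcharge: 8% × $3,510.00 = $280.80
Total: $340.33 + $105.30 + $280.80 = $726.43

$726.43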